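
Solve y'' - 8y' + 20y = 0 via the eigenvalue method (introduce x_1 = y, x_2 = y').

Let x_1 = y, x_2 = y'. Then x_1' = x_2 and x_2' = -20x_1 + 8x_2.
A = [[0,1],[-20,8]]; det(A-λI) = λ^2 - 8λ + 20.
Eigenvalues λ = 4 ± 2i.

y(t) = K_1e^(4t)cos(2t) + K_2e^(4t)sin(2t)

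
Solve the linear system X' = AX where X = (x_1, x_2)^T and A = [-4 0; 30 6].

Coefficient matrix A = [[-4, 0], [30, 6]].
Characteristic polynomial det(A - λI) = λ^2 - 2λ - 24 = 0.
Eigenvalues λ = -4, 6.
For λ=-4: (A-λI) row 2 is [30, 10], so an eigenvector is (-1, 3).
For λ=6: (A-λI) row 1 is [-10, 0], so an eigenvector is (0, 1).
General solution: c_1e^(-4t)(-1,3) + c_2e^(6t)(0,1).

x_1(t) = -c_1e^(-4t), x_2(t) = 3c_1e^(-4t) + c_2e^(6t)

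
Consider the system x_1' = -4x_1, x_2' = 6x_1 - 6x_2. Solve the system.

x_1(t) = -c_1e^(-4t), x_2(t) = -3c_1e^(-4t) + c_2e^(-6t)

Coefficient matrix A = [[-4, 0], [6, -6]].
Characteristic polynomial det(A - λI) = λ^2 + 10λ + 24 = 0.
Eigenvalues λ = -4, -6.
For λ=-4: (A-λI) row 2 is [6, -2], so an eigenvector is (-1, -3).
For λ=-6: (A-λI) row 1 is [2, 0], so an eigenvector is (0, 1).
General solution: c_1e^(-4t)(-1,-3) + c_2e^(-6t)(0,1).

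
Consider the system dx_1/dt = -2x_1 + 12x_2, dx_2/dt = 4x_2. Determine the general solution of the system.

Coefficient matrix A = [[-2, 12], [0, 4]].
Characteristic polynomial det(A - λI) = λ^2 - 2λ - 8 = 0.
Eigenvalues λ = 4, -2.
For λ=4: (A-λI) row 1 is [-6, 12], so an eigenvector is (-2, -1).
For λ=-2: (A-λI) row 1 is [0, 12], so an eigenvector is (-1, 0).
General solution: c_1e^(4t)(-2,-1) + c_2e^(-2t)(-1,0).

x_1(t) = -2c_1e^(4t) - c_2e^(-2t), x_2(t) = -c_1e^(4t)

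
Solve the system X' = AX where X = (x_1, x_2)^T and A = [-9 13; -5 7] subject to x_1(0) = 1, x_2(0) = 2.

Coefficient matrix A = [[-9, 13], [-5, 7]].
Characteristic polynomial det(A - λI) = λ^2 + 2λ + 2 = 0.
Eigenvalues λ = -1 ± i (complex conjugate pair).
For λ=-1+i: an eigenvector is (-3,-2) - i(-2,-1) = (-3 + 2i, -2 + i).
A real fundamental pair from Re and Im of e^((-1+i)t)v: X_1 = e^(-t)(cos(t)·(-3,-2) + sin(t)·(-2,-1)), X_2 = e^(-t)(sin(t)·(-3,-2) - cos(t)·(-2,-1)).
General solution: C_1X_1 + C_2X_2.
Applying x_1(0)=1, x_2(0)=2 gives C_1=-3, C_2=-4.

x_1(t) = 18e^(-t)sin(t) + e^(-t)cos(t), x_2(t) = 11e^(-t)sin(t) + 2e^(-t)cos(t)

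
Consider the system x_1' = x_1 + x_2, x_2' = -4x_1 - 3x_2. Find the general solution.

x_1(t) = c_1e^(-t) + c_2te^(-t) + c_2e^(-t), x_2(t) = -2c_1e^(-t) - 2c_2te^(-t) - c_2e^(-t)

Coefficient matrix A = [[1, 1], [-4, -3]].
Characteristic polynomial det(A - λI) = λ^2 + 2λ + 1 = 0.
Single eigenvalue λ = -1 with algebraic multiplicity 2.
Eigenvector v = (1,-2); generalized eigenvector w with (A-λI)w=v is (1,-1).
General solution: e^(-t)[c_1·v + c_2·(t·v + w)].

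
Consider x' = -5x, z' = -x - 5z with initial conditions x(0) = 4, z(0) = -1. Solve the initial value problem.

Coefficient matrix A = [[-5, 0], [-1, -5]].
Characteristic polynomial det(A - λI) = λ^2 + 10λ + 25 = 0.
Single eigenvalue λ = -5 with algebraic multiplicity 2.
Eigenvector v = (0,1); generalized eigenvector w with (A-λI)w=v is (-1,-1).
General solution: e^(-5t)[C_1·v + C_2·(t·v + w)].
Applying x(0)=4, z(0)=-1 gives C_1=-5, C_2=-4.

x(t) = 4e^(-5t), z(t) = -4te^(-5t) - e^(-5t)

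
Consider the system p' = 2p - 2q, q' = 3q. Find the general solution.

Coefficient matrix A = [[2, -2], [0, 3]].
Characteristic polynomial det(A - λI) = λ^2 - 5λ + 6 = 0.
Eigenvalues λ = 2, 3.
For λ=2: (A-λI) row 1 is [0, -2], so an eigenvector is (1, 0).
For λ=3: (A-λI) row 1 is [-1, -2], so an eigenvector is (-2, 1).
General solution: c_1e^(2t)(1,0) + c_2e^(3t)(-2,1).

p(t) = c_1e^(2t) - 2c_2e^(3t), q(t) = c_2e^(3t)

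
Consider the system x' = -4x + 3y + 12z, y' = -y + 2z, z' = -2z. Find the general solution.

Coefficient matrix A = [[-4, 3, 12], [0, -1, 2], [0, 0, -2]].
det(A - λI) = 0 gives eigenvalues λ = -2, -1, -4.
For λ=-2: eigenvector (3,-2,1).
For λ=-1: eigenvector (1,1,0).
For λ=-4: eigenvector (1,0,0).
General solution: C_1e^(-2t)(3,-2,1) + C_2e^(-t)(1,1,0) + C_3e^(-4t)(1,0,0).

x(t) = 3C_1e^(-2t) + C_2e^(-t) + C_3e^(-4t), y(t) = -2C_1e^(-2t) + C_2e^(-t), z(t) = C_1e^(-2t)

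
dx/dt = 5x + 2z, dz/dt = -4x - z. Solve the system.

x(t) = -c_1e^(3t) + c_2e^(t), z(t) = c_1e^(3t) - 2c_2e^(t)

Coefficient matrix A = [[5, 2], [-4, -1]].
Characteristic polynomial det(A - λI) = λ^2 - 4λ + 3 = 0.
Eigenvalues λ = 3, 1.
For λ=3: (A-λI) row 1 is [2, 2], so an eigenvector is (-1, 1).
For λ=1: (A-λI) row 1 is [4, 2], so an eigenvector is (1, -2).
General solution: c_1e^(3t)(-1,1) + c_2e^(t)(1,-2).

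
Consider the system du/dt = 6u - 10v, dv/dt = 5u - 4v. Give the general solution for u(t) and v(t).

Coefficient matrix A = [[6, -10], [5, -4]].
Characteristic polynomial det(A - λI) = λ^2 - 2λ + 26 = 0.
Eigenvalues λ = 1 ± 5i (complex conjugate pair).
For λ=1+5i: an eigenvector is (-1,-1) - i(1,0) = (-1 - i, -1).
A real fundamental pair from Re and Im of e^((1+5i)t)v: X_1 = e^(t)(cos(5t)·(-1,-1) + sin(5t)·(1,0)), X_2 = e^(t)(sin(5t)·(-1,-1) - cos(5t)·(1,0)).
General solution: K_1X_1 + K_2X_2.

u(t) = K_1e^(t)sin(5t) - K_1e^(t)cos(5t) - K_2e^(t)sin(5t) - K_2e^(t)cos(5t), v(t) = -K_1e^(t)cos(5t) - K_2e^(t)sin(5t)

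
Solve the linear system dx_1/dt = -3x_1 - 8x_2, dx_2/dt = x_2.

Coefficient matrix A = [[-3, -8], [0, 1]].
Characteristic polynomial det(A - λI) = λ^2 + 2λ - 3 = 0.
Eigenvalues λ = 1, -3.
For λ=1: (A-λI) row 1 is [-4, -8], so an eigenvector is (2, -1).
For λ=-3: (A-λI) row 1 is [0, -8], so an eigenvector is (1, 0).
General solution: C_1e^(t)(2,-1) + C_2e^(-3t)(1,0).

x_1(t) = 2C_1e^(t) + C_2e^(-3t), x_2(t) = -C_1e^(t)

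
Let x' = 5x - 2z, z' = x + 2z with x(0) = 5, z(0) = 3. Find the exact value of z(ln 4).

A = [[5,-2],[1,2]]; eigenvalues λ = 4, 3.
Eigenvectors: (-2,-1) for λ=4, (1,1) for λ=3.
From the initial condition, c_1 = -2, c_2 = 1.
z(ln 4) = (-2)(4^4)(-1) + (1)(4^3)(1) = 576.

576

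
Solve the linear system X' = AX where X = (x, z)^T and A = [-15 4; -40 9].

Coefficient matrix A = [[-15, 4], [-40, 9]].
Characteristic polynomial det(A - λI) = λ^2 + 6λ + 25 = 0.
Eigenvalues λ = -3 ± 4i (complex conjugate pair).
For λ=-3+4i: an eigenvector is (-1,-3) - i(0,1) = (-1, -3 - i).
A real fundamental pair from Re and Im of e^((-3+4i)t)v: X_1 = e^(-3t)(cos(4t)·(-1,-3) + sin(4t)·(0,1)), X_2 = e^(-3t)(sin(4t)·(-1,-3) - cos(4t)·(0,1)).
General solution: c_1X_1 + c_2X_2.

x(t) = -c_1e^(-3t)cos(4t) - c_2e^(-3t)sin(4t), z(t) = c_1e^(-3t)sin(4t) - 3c_1e^(-3t)cos(4t) - 3c_2e^(-3t)sin(4t) - c_2e^(-3t)cos(4t)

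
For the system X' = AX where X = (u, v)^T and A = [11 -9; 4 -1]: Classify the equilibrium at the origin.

unstable improper node

A = [[11,-9],[4,-1]]; det(A-λI) = λ^2 - 10λ + 25.
repeated λ = 5 with a single eigenvector.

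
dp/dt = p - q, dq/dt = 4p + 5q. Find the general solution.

p(t) = K_1e^(3t) + K_2te^(3t) + K_2e^(3t), q(t) = -2K_1e^(3t) - 2K_2te^(3t) - 3K_2e^(3t)

Coefficient matrix A = [[1, -1], [4, 5]].
Characteristic polynomial det(A - λI) = λ^2 - 6λ + 9 = 0.
Single eigenvalue λ = 3 with algebraic multiplicity 2.
Eigenvector v = (1,-2); generalized eigenvector w with (A-λI)w=v is (1,-3).
General solution: e^(3t)[K_1·v + K_2·(t·v + w)].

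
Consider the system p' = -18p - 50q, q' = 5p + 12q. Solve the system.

Coefficient matrix A = [[-18, -50], [5, 12]].
Characteristic polynomial det(A - λI) = λ^2 + 6λ + 34 = 0.
Eigenvalues λ = -3 ± 5i (complex conjugate pair).
For λ=-3+5i: an eigenvector is (-3,1) - i(-1,0) = (-3 + i, 1).
A real fundamental pair from Re and Im of e^((-3+5i)t)v: X_1 = e^(-3t)(cos(5t)·(-3,1) + sin(5t)·(-1,0)), X_2 = e^(-3t)(sin(5t)·(-3,1) - cos(5t)·(-1,0)).
General solution: K_1X_1 + K_2X_2.

p(t) = -K_1e^(-3t)sin(5t) - 3K_1e^(-3t)cos(5t) - 3K_2e^(-3t)sin(5t) + K_2e^(-3t)cos(5t), q(t) = K_1e^(-3t)cos(5t) + K_2e^(-3t)sin(5t)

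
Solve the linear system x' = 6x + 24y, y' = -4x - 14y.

Coefficient matrix A = [[6, 24], [-4, -14]].
Characteristic polynomial det(A - λI) = λ^2 + 8λ + 12 = 0.
Eigenvalues λ = -2, -6.
For λ=-2: (A-λI) row 1 is [8, 24], so an eigenvector is (3, -1).
For λ=-6: (A-λI) row 1 is [12, 24], so an eigenvector is (2, -1).
General solution: K_1e^(-2t)(3,-1) + K_2e^(-6t)(2,-1).

x(t) = 3K_1e^(-2t) + 2K_2e^(-6t), y(t) = -K_1e^(-2t) - K_2e^(-6t)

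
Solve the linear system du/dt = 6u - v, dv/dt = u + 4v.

u(t) = K_1e^(5t) + K_2te^(5t) - 2K_2e^(5t), v(t) = K_1e^(5t) + K_2te^(5t) - 3K_2e^(5t)

Coefficient matrix A = [[6, -1], [1, 4]].
Characteristic polynomial det(A - λI) = λ^2 - 10λ + 25 = 0.
Single eigenvalue λ = 5 with algebraic multiplicity 2.
Eigenvector v = (1,1); generalized eigenvector w with (A-λI)w=v is (-2,-3).
General solution: e^(5t)[K_1·v + K_2·(t·v + w)].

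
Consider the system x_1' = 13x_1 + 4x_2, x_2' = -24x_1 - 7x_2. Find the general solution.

Coefficient matrix A = [[13, 4], [-24, -7]].
Characteristic polynomial det(A - λI) = λ^2 - 6λ + 5 = 0.
Eigenvalues λ = 1, 5.
For λ=1: (A-λI) row 1 is [12, 4], so an eigenvector is (-1, 3).
For λ=5: (A-λI) row 1 is [8, 4], so an eigenvector is (1, -2).
General solution: K_1e^(t)(-1,3) + K_2e^(5t)(1,-2).

x_1(t) = -K_1e^(t) + K_2e^(5t), x_2(t) = 3K_1e^(t) - 2K_2e^(5t)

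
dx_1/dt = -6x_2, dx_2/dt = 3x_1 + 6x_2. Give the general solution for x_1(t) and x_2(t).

x_1(t) = c_1e^(3t)sin(3t) - c_1e^(3t)cos(3t) - c_2e^(3t)sin(3t) - c_2e^(3t)cos(3t), x_2(t) = -c_1e^(3t)sin(3t) + c_2e^(3t)cos(3t)

Coefficient matrix A = [[0, -6], [3, 6]].
Characteristic polynomial det(A - λI) = λ^2 - 6λ + 18 = 0.
Eigenvalues λ = 3 ± 3i (complex conjugate pair).
For λ=3+3i: an eigenvector is (-1,0) - i(1,-1) = (-1 - i, 0 + i).
A real fundamental pair from Re and Im of e^((3+3i)t)v: X_1 = e^(3t)(cos(3t)·(-1,0) + sin(3t)·(1,-1)), X_2 = e^(3t)(sin(3t)·(-1,0) - cos(3t)·(1,-1)).
General solution: c_1X_1 + c_2X_2.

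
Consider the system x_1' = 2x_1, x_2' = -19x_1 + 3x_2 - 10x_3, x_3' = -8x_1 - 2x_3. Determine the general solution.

x_1(t) = c_1e^(2t), x_2(t) = -c_1e^(2t) + c_2e^(3t) + 2c_3e^(-2t), x_3(t) = -2c_1e^(2t) + c_3e^(-2t)

Coefficient matrix A = [[2, 0, 0], [-19, 3, -10], [-8, 0, -2]].
det(A - λI) = 0 gives eigenvalues λ = 2, 3, -2.
For λ=2: eigenvector (1,-1,-2).
For λ=3: eigenvector (0,1,0).
For λ=-2: eigenvector (0,2,1).
General solution: c_1e^(2t)(1,-1,-2) + c_2e^(3t)(0,1,0) + c_3e^(-2t)(0,2,1).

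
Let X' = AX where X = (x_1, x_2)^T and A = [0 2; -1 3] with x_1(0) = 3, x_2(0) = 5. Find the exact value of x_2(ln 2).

A = [[0,2],[-1,3]]; eigenvalues λ = 2, 1.
Eigenvectors: (1,1) for λ=2, (-2,-1) for λ=1.
From the initial condition, c_1 = 7, c_2 = 2.
x_2(ln 2) = (7)(2^2)(1) + (2)(2^1)(-1) = 24.

24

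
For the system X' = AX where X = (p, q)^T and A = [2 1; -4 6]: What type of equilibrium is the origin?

A = [[2,1],[-4,6]]; det(A-λI) = λ^2 - 8λ + 16.
repeated λ = 4 with a single eigenvector.

unstable improper node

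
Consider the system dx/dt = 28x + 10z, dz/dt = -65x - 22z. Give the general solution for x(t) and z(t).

Coefficient matrix A = [[28, 10], [-65, -22]].
Characteristic polynomial det(A - λI) = λ^2 - 6λ + 34 = 0.
Eigenvalues λ = 3 ± 5i (complex conjugate pair).
For λ=3+5i: an eigenvector is (1,-2) - i(1,-3) = (1 - i, -2 + 3i).
A real fundamental pair from Re and Im of e^((3+5i)t)v: X_1 = e^(3t)(cos(5t)·(1,-2) + sin(5t)·(1,-3)), X_2 = e^(3t)(sin(5t)·(1,-2) - cos(5t)·(1,-3)).
General solution: K_1X_1 + K_2X_2.

x(t) = K_1e^(3t)sin(5t) + K_1e^(3t)cos(5t) + K_2e^(3t)sin(5t) - K_2e^(3t)cos(5t), z(t) = -3K_1e^(3t)sin(5t) - 2K_1e^(3t)cos(5t) - 2K_2e^(3t)sin(5t) + 3K_2e^(3t)cos(5t)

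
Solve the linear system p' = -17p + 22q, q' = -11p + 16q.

Coefficient matrix A = [[-17, 22], [-11, 16]].
Characteristic polynomial det(A - λI) = λ^2 + λ - 30 = 0.
Eigenvalues λ = -6, 5.
For λ=-6: (A-λI) row 1 is [-11, 22], so an eigenvector is (2, 1).
For λ=5: (A-λI) row 1 is [-22, 22], so an eigenvector is (-1, -1).
General solution: K_1e^(-6t)(2,1) + K_2e^(5t)(-1,-1).

p(t) = 2K_1e^(-6t) - K_2e^(5t), q(t) = K_1e^(-6t) - K_2e^(5t)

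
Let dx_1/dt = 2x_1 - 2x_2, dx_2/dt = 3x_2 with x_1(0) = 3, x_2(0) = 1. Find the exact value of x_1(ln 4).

A = [[2,-2],[0,3]]; eigenvalues λ = 3, 2.
Eigenvectors: (-2,1) for λ=3, (-1,0) for λ=2.
From the initial condition, c_1 = 1, c_2 = -5.
x_1(ln 4) = (1)(4^3)(-2) + (-5)(4^2)(-1) = -48.

-48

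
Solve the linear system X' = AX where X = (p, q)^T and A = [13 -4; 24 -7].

p(t) = C_1e^(t) + C_2e^(5t), q(t) = 3C_1e^(t) + 2C_2e^(5t)

Coefficient matrix A = [[13, -4], [24, -7]].
Characteristic polynomial det(A - λI) = λ^2 - 6λ + 5 = 0.
Eigenvalues λ = 1, 5.
For λ=1: (A-λI) row 1 is [12, -4], so an eigenvector is (1, 3).
For λ=5: (A-λI) row 1 is [8, -4], so an eigenvector is (1, 2).
General solution: C_1e^(t)(1,3) + C_2e^(5t)(1,2).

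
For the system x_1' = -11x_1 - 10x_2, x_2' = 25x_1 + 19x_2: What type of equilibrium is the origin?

A = [[-11,-10],[25,19]]; det(A-λI) = λ^2 - 8λ + 41.
λ = 4 ± 5i: positive real part.

unstable spiral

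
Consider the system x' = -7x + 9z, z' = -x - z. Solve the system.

Coefficient matrix A = [[-7, 9], [-1, -1]].
Characteristic polynomial det(A - λI) = λ^2 + 8λ + 16 = 0.
Single eigenvalue λ = -4 with algebraic multiplicity 2.
Eigenvector v = (-3,-1); generalized eigenvector w with (A-λI)w=v is (-2,-1).
General solution: e^(-4t)[c_1·v + c_2·(t·v + w)].

x(t) = -3c_1e^(-4t) - 3c_2te^(-4t) - 2c_2e^(-4t), z(t) = -c_1e^(-4t) - c_2te^(-4t) - c_2e^(-4t)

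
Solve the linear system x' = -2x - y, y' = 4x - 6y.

x(t) = c_1e^(-4t) + c_2te^(-4t) - c_2e^(-4t), y(t) = 2c_1e^(-4t) + 2c_2te^(-4t) - 3c_2e^(-4t)

Coefficient matrix A = [[-2, -1], [4, -6]].
Characteristic polynomial det(A - λI) = λ^2 + 8λ + 16 = 0.
Single eigenvalue λ = -4 with algebraic multiplicity 2.
Eigenvector v = (1,2); generalized eigenvector w with (A-λI)w=v is (-1,-3).
General solution: e^(-4t)[c_1·v + c_2·(t·v + w)].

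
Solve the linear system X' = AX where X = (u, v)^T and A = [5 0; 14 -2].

Coefficient matrix A = [[5, 0], [14, -2]].
Characteristic polynomial det(A - λI) = λ^2 - 3λ - 10 = 0.
Eigenvalues λ = -2, 5.
For λ=-2: (A-λI) row 1 is [7, 0], so an eigenvector is (0, 1).
For λ=5: (A-λI) row 2 is [14, -7], so an eigenvector is (-1, -2).
General solution: c_1e^(-2t)(0,1) + c_2e^(5t)(-1,-2).

u(t) = -c_2e^(5t), v(t) = c_1e^(-2t) - 2c_2e^(5t)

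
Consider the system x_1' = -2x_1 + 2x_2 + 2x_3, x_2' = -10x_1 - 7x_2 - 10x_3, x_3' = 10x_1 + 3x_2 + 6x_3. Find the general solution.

Coefficient matrix A = [[-2, 2, 2], [-10, -7, -10], [10, 3, 6]].
det(A - λI) = 0 gives eigenvalues λ = -2, -4, 3.
For λ=-2: eigenvector (1,2,-2).
For λ=-4: eigenvector (-1,0,1).
For λ=3: eigenvector (0,1,-1).
General solution: c_1e^(-2t)(1,2,-2) + c_2e^(-4t)(-1,0,1) + c_3e^(3t)(0,1,-1).

x_1(t) = c_1e^(-2t) - c_2e^(-4t), x_2(t) = 2c_1e^(-2t) + c_3e^(3t), x_3(t) = -2c_1e^(-2t) + c_2e^(-4t) - c_3e^(3t)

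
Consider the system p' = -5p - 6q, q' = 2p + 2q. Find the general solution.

p(t) = 3C_1e^(-t) - 2C_2e^(-2t), q(t) = -2C_1e^(-t) + C_2e^(-2t)

Coefficient matrix A = [[-5, -6], [2, 2]].
Characteristic polynomial det(A - λI) = λ^2 + 3λ + 2 = 0.
Eigenvalues λ = -1, -2.
For λ=-1: (A-λI) row 1 is [-4, -6], so an eigenvector is (3, -2).
For λ=-2: (A-λI) row 1 is [-3, -6], so an eigenvector is (-2, 1).
General solution: C_1e^(-t)(3,-2) + C_2e^(-2t)(-2,1).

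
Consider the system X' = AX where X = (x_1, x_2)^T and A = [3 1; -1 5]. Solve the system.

x_1(t) = -C_1e^(4t) - C_2te^(4t) - 2C_2e^(4t), x_2(t) = -C_1e^(4t) - C_2te^(4t) - 3C_2e^(4t)

Coefficient matrix A = [[3, 1], [-1, 5]].
Characteristic polynomial det(A - λI) = λ^2 - 8λ + 16 = 0.
Single eigenvalue λ = 4 with algebraic multiplicity 2.
Eigenvector v = (-1,-1); generalized eigenvector w with (A-λI)w=v is (-2,-3).
General solution: e^(4t)[C_1·v + C_2·(t·v + w)].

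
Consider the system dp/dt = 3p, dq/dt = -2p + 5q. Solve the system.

Coefficient matrix A = [[3, 0], [-2, 5]].
Characteristic polynomial det(A - λI) = λ^2 - 8λ + 15 = 0.
Eigenvalues λ = 3, 5.
For λ=3: (A-λI) row 2 is [-2, 2], so an eigenvector is (1, 1).
For λ=5: (A-λI) row 1 is [-2, 0], so an eigenvector is (0, -1).
General solution: C_1e^(3t)(1,1) + C_2e^(5t)(0,-1).

p(t) = C_1e^(3t), q(t) = C_1e^(3t) - C_2e^(5t)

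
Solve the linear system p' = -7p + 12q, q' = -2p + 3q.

p(t) = 3C_1e^(-3t) + 2C_2e^(-t), q(t) = C_1e^(-3t) + C_2e^(-t)

Coefficient matrix A = [[-7, 12], [-2, 3]].
Characteristic polynomial det(A - λI) = λ^2 + 4λ + 3 = 0.
Eigenvalues λ = -3, -1.
For λ=-3: (A-λI) row 1 is [-4, 12], so an eigenvector is (3, 1).
For λ=-1: (A-λI) row 1 is [-6, 12], so an eigenvector is (2, 1).
General solution: C_1e^(-3t)(3,1) + C_2e^(-t)(2,1).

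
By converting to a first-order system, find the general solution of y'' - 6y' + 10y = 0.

y(t) = K_1e^(3t)cos(t) + K_2e^(3t)sin(t)

Let x_1 = y, x_2 = y'. Then x_1' = x_2 and x_2' = -10x_1 + 6x_2.
A = [[0,1],[-10,6]]; det(A-λI) = λ^2 - 6λ + 10.
Eigenvalues λ = 3 ± i.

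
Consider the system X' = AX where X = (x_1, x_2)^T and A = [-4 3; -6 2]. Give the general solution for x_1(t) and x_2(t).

x_1(t) = -C_1e^(-t)cos(3t) - C_2e^(-t)sin(3t), x_2(t) = C_1e^(-t)sin(3t) - C_1e^(-t)cos(3t) - C_2e^(-t)sin(3t) - C_2e^(-t)cos(3t)

Coefficient matrix A = [[-4, 3], [-6, 2]].
Characteristic polynomial det(A - λI) = λ^2 + 2λ + 10 = 0.
Eigenvalues λ = -1 ± 3i (complex conjugate pair).
For λ=-1+3i: an eigenvector is (-1,-1) - i(0,1) = (-1, -1 - i).
A real fundamental pair from Re and Im of e^((-1+3i)t)v: X_1 = e^(-t)(cos(3t)·(-1,-1) + sin(3t)·(0,1)), X_2 = e^(-t)(sin(3t)·(-1,-1) - cos(3t)·(0,1)).
General solution: C_1X_1 + C_2X_2.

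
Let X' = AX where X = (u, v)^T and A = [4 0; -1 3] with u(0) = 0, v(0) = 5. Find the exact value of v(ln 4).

A = [[4,0],[-1,3]]; eigenvalues λ = 4, 3.
Eigenvectors: (1,-1) for λ=4, (0,1) for λ=3.
From the initial condition, c_1 = 0, c_2 = 5.
v(ln 4) = (0)(4^4)(-1) + (5)(4^3)(1) = 320.

320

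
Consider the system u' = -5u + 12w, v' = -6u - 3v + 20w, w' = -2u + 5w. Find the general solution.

Coefficient matrix A = [[-5, 0, 12], [-6, -3, 20], [-2, 0, 5]].
det(A - λI) = 0 gives eigenvalues λ = -1, 1, -3.
For λ=-1: eigenvector (3,1,1).
For λ=1: eigenvector (2,2,1).
For λ=-3: eigenvector (0,1,0).
General solution: c_1e^(-t)(3,1,1) + c_2e^(t)(2,2,1) + c_3e^(-3t)(0,1,0).

u(t) = 3c_1e^(-t) + 2c_2e^(t), v(t) = c_1e^(-t) + 2c_2e^(t) + c_3e^(-3t), w(t) = c_1e^(-t) + c_2e^(t)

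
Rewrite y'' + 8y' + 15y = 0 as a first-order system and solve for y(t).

Let x_1 = y, x_2 = y'. Then x_1' = x_2 and x_2' = -15x_1 - 8x_2.
A = [[0,1],[-15,-8]]; det(A-λI) = λ^2 + 8λ + 15.
Eigenvalues λ = -5, -3 with eigenvectors (1,-5), (1,-3).

y(t) = c_1e^(-5t) + c_2e^(-3t)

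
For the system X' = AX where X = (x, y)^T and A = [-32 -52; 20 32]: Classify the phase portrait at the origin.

center

A = [[-32,-52],[20,32]]; det(A-λI) = λ^2 + 16.
λ = 0 ± 4i: zero real part.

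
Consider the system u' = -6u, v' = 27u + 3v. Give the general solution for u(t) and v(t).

Coefficient matrix A = [[-6, 0], [27, 3]].
Characteristic polynomial det(A - λI) = λ^2 + 3λ - 18 = 0.
Eigenvalues λ = -6, 3.
For λ=-6: (A-λI) row 2 is [27, 9], so an eigenvector is (-1, 3).
For λ=3: (A-λI) row 1 is [-9, 0], so an eigenvector is (0, -1).
General solution: C_1e^(-6t)(-1,3) + C_2e^(3t)(0,-1).

u(t) = -C_1e^(-6t), v(t) = 3C_1e^(-6t) - C_2e^(3t)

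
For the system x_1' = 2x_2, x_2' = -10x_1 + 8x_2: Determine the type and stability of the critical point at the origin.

A = [[0,2],[-10,8]]; det(A-λI) = λ^2 - 8λ + 20.
λ = 4 ± 2i: positive real part.

unstable spiral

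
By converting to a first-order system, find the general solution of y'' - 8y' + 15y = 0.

y(t) = K_1e^(3t) + K_2e^(5t)

Let x_1 = y, x_2 = y'. Then x_1' = x_2 and x_2' = -15x_1 + 8x_2.
A = [[0,1],[-15,8]]; det(A-λI) = λ^2 - 8λ + 15.
Eigenvalues λ = 3, 5 with eigenvectors (1,3), (1,5).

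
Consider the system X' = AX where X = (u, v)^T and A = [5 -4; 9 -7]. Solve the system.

Coefficient matrix A = [[5, -4], [9, -7]].
Characteristic polynomial det(A - λI) = λ^2 + 2λ + 1 = 0.
Single eigenvalue λ = -1 with algebraic multiplicity 2.
Eigenvector v = (2,3); generalized eigenvector w with (A-λI)w=v is (-1,-2).
General solution: e^(-t)[C_1·v + C_2·(t·v + w)].

u(t) = 2C_1e^(-t) + 2C_2te^(-t) - C_2e^(-t), v(t) = 3C_1e^(-t) + 3C_2te^(-t) - 2C_2e^(-t)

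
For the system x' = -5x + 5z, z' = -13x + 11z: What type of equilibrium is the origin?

unstable spiral

A = [[-5,5],[-13,11]]; det(A-λI) = λ^2 - 6λ + 10.
λ = 3 ± i: positive real part.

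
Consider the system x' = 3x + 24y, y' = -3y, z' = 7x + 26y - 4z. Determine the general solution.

x(t) = K_2e^(3t) - 4K_3e^(-3t), y(t) = K_3e^(-3t), z(t) = -K_1e^(-4t) + K_2e^(3t) - 2K_3e^(-3t)

Coefficient matrix A = [[3, 24, 0], [0, -3, 0], [7, 26, -4]].
det(A - λI) = 0 gives eigenvalues λ = -4, 3, -3.
For λ=-4: eigenvector (0,0,-1).
For λ=3: eigenvector (1,0,1).
For λ=-3: eigenvector (-4,1,-2).
General solution: K_1e^(-4t)(0,0,-1) + K_2e^(3t)(1,0,1) + K_3e^(-3t)(-4,1,-2).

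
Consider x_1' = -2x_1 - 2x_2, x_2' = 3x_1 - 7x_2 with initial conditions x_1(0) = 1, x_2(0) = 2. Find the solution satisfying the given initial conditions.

Coefficient matrix A = [[-2, -2], [3, -7]].
Characteristic polynomial det(A - λI) = λ^2 + 9λ + 20 = 0.
Eigenvalues λ = -5, -4.
For λ=-5: (A-λI) row 1 is [3, -2], so an eigenvector is (2, 3).
For λ=-4: (A-λI) row 1 is [2, -2], so an eigenvector is (-1, -1).
General solution: C_1e^(-5t)(2,3) + C_2e^(-4t)(-1,-1).
Applying x_1(0)=1, x_2(0)=2 gives C_1=1, C_2=1.

x_1(t) = -e^(-4t) + 2e^(-5t), x_2(t) = -e^(-4t) + 3e^(-5t)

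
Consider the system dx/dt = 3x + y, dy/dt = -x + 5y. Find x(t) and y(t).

Coefficient matrix A = [[3, 1], [-1, 5]].
Characteristic polynomial det(A - λI) = λ^2 - 8λ + 16 = 0.
Single eigenvalue λ = 4 with algebraic multiplicity 2.
Eigenvector v = (-1,-1); generalized eigenvector w with (A-λI)w=v is (-1,-2).
General solution: e^(4t)[C_1·v + C_2·(t·v + w)].

x(t) = -C_1e^(4t) - C_2te^(4t) - C_2e^(4t), y(t) = -C_1e^(4t) - C_2te^(4t) - 2C_2e^(4t)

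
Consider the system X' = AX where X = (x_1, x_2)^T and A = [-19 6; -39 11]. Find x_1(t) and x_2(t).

x_1(t) = -C_1e^(-4t)sin(3t) - C_1e^(-4t)cos(3t) - C_2e^(-4t)sin(3t) + C_2e^(-4t)cos(3t), x_2(t) = -2C_1e^(-4t)sin(3t) - 3C_1e^(-4t)cos(3t) - 3C_2e^(-4t)sin(3t) + 2C_2e^(-4t)cos(3t)

Coefficient matrix A = [[-19, 6], [-39, 11]].
Characteristic polynomial det(A - λI) = λ^2 + 8λ + 25 = 0.
Eigenvalues λ = -4 ± 3i (complex conjugate pair).
For λ=-4+3i: an eigenvector is (-1,-3) - i(-1,-2) = (-1 + i, -3 + 2i).
A real fundamental pair from Re and Im of e^((-4+3i)t)v: X_1 = e^(-4t)(cos(3t)·(-1,-3) + sin(3t)·(-1,-2)), X_2 = e^(-4t)(sin(3t)·(-1,-3) - cos(3t)·(-1,-2)).
General solution: C_1X_1 + C_2X_2.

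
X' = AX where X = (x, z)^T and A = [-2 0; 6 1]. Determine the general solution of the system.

x(t) = -C_2e^(-2t), z(t) = C_1e^(t) + 2C_2e^(-2t)

Coefficient matrix A = [[-2, 0], [6, 1]].
Characteristic polynomial det(A - λI) = λ^2 + λ - 2 = 0.
Eigenvalues λ = 1, -2.
For λ=1: (A-λI) row 1 is [-3, 0], so an eigenvector is (0, 1).
For λ=-2: (A-λI) row 2 is [6, 3], so an eigenvector is (-1, 2).
General solution: C_1e^(t)(0,1) + C_2e^(-2t)(-1,2).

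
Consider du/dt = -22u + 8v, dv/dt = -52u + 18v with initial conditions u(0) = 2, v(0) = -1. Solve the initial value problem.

Coefficient matrix A = [[-22, 8], [-52, 18]].
Characteristic polynomial det(A - λI) = λ^2 + 4λ + 20 = 0.
Eigenvalues λ = -2 ± 4i (complex conjugate pair).
For λ=-2+4i: an eigenvector is (-1,-2) - i(1,3) = (-1 - i, -2 - 3i).
A real fundamental pair from Re and Im of e^((-2+4i)t)v: X_1 = e^(-2t)(cos(4t)·(-1,-2) + sin(4t)·(1,3)), X_2 = e^(-2t)(sin(4t)·(-1,-2) - cos(4t)·(1,3)).
General solution: K_1X_1 + K_2X_2.
Applying u(0)=2, v(0)=-1 gives K_1=-7, K_2=5.

u(t) = -12e^(-2t)sin(4t) + 2e^(-2t)cos(4t), v(t) = -31e^(-2t)sin(4t) - e^(-2t)cos(4t)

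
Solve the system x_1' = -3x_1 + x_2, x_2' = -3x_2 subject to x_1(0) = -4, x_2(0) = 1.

Coefficient matrix A = [[-3, 1], [0, -3]].
Characteristic polynomial det(A - λI) = λ^2 + 6λ + 9 = 0.
Single eigenvalue λ = -3 with algebraic multiplicity 2.
Eigenvector v = (-1,0); generalized eigenvector w with (A-λI)w=v is (1,-1).
General solution: e^(-3t)[K_1·v + K_2·(t·v + w)].
Applying x_1(0)=-4, x_2(0)=1 gives K_1=3, K_2=-1.

x_1(t) = te^(-3t) - 4e^(-3t), x_2(t) = e^(-3t)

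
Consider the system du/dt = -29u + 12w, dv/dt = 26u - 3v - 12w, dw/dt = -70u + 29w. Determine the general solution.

u(t) = -3c_1e^(-t) + 2c_3e^(t), v(t) = 3c_1e^(-t) + c_2e^(-3t) - 2c_3e^(t), w(t) = -7c_1e^(-t) + 5c_3e^(t)

Coefficient matrix A = [[-29, 0, 12], [26, -3, -12], [-70, 0, 29]].
det(A - λI) = 0 gives eigenvalues λ = -1, -3, 1.
For λ=-1: eigenvector (-3,3,-7).
For λ=-3: eigenvector (0,1,0).
For λ=1: eigenvector (2,-2,5).
General solution: c_1e^(-t)(-3,3,-7) + c_2e^(-3t)(0,1,0) + c_3e^(t)(2,-2,5).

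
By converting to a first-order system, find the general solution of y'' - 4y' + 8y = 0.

Let x_1 = y, x_2 = y'. Then x_1' = x_2 and x_2' = -8x_1 + 4x_2.
A = [[0,1],[-8,4]]; det(A-λI) = λ^2 - 4λ + 8.
Eigenvalues λ = 2 ± 2i.

y(t) = c_1e^(2t)cos(2t) + c_2e^(2t)sin(2t)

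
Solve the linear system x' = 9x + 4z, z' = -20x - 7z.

Coefficient matrix A = [[9, 4], [-20, -7]].
Characteristic polynomial det(A - λI) = λ^2 - 2λ + 17 = 0.
Eigenvalues λ = 1 ± 4i (complex conjugate pair).
For λ=1+4i: an eigenvector is (-1,2) - i(0,1) = (-1, 2 - i).
A real fundamental pair from Re and Im of e^((1+4i)t)v: X_1 = e^(t)(cos(4t)·(-1,2) + sin(4t)·(0,1)), X_2 = e^(t)(sin(4t)·(-1,2) - cos(4t)·(0,1)).
General solution: K_1X_1 + K_2X_2.

x(t) = -K_1e^(t)cos(4t) - K_2e^(t)sin(4t), z(t) = K_1e^(t)sin(4t) + 2K_1e^(t)cos(4t) + 2K_2e^(t)sin(4t) - K_2e^(t)cos(4t)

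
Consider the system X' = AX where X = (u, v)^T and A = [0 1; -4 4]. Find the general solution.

Coefficient matrix A = [[0, 1], [-4, 4]].
Characteristic polynomial det(A - λI) = λ^2 - 4λ + 4 = 0.
Single eigenvalue λ = 2 with algebraic multiplicity 2.
Eigenvector v = (-1,-2); generalized eigenvector w with (A-λI)w=v is (0,-1).
General solution: e^(2t)[K_1·v + K_2·(t·v + w)].

u(t) = -K_1e^(2t) - K_2te^(2t), v(t) = -2K_1e^(2t) - 2K_2te^(2t) - K_2e^(2t)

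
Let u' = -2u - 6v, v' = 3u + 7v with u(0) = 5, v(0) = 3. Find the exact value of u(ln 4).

A = [[-2,-6],[3,7]]; eigenvalues λ = 4, 1.
Eigenvectors: (-1,1) for λ=4, (-2,1) for λ=1.
From the initial condition, c_1 = 11, c_2 = -8.
u(ln 4) = (11)(4^4)(-1) + (-8)(4^1)(-2) = -2752.

-2752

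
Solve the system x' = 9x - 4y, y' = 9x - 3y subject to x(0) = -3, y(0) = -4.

x(t) = -2te^(3t) - 3e^(3t), y(t) = -3te^(3t) - 4e^(3t)

Coefficient matrix A = [[9, -4], [9, -3]].
Characteristic polynomial det(A - λI) = λ^2 - 6λ + 9 = 0.
Single eigenvalue λ = 3 with algebraic multiplicity 2.
Eigenvector v = (-2,-3); generalized eigenvector w with (A-λI)w=v is (-1,-1).
General solution: e^(3t)[C_1·v + C_2·(t·v + w)].
Applying x(0)=-3, y(0)=-4 gives C_1=1, C_2=1.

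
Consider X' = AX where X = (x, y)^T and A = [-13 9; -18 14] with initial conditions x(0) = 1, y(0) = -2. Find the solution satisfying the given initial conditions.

x(t) = -3e^(5t) + 4e^(-4t), y(t) = -6e^(5t) + 4e^(-4t)

Coefficient matrix A = [[-13, 9], [-18, 14]].
Characteristic polynomial det(A - λI) = λ^2 - λ - 20 = 0.
Eigenvalues λ = -4, 5.
For λ=-4: (A-λI) row 1 is [-9, 9], so an eigenvector is (-1, -1).
For λ=5: (A-λI) row 1 is [-18, 9], so an eigenvector is (1, 2).
General solution: c_1e^(-4t)(-1,-1) + c_2e^(5t)(1,2).
Applying x(0)=1, y(0)=-2 gives c_1=-4, c_2=-3.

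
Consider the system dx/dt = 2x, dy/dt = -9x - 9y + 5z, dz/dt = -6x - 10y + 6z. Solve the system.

x(t) = C_1e^(2t), y(t) = C_1e^(2t) + C_2e^(-4t) + C_3e^(t), z(t) = 4C_1e^(2t) + C_2e^(-4t) + 2C_3e^(t)

Coefficient matrix A = [[2, 0, 0], [-9, -9, 5], [-6, -10, 6]].
det(A - λI) = 0 gives eigenvalues λ = 2, -4, 1.
For λ=2: eigenvector (1,1,4).
For λ=-4: eigenvector (0,1,1).
For λ=1: eigenvector (0,1,2).
General solution: C_1e^(2t)(1,1,4) + C_2e^(-4t)(0,1,1) + C_3e^(t)(0,1,2).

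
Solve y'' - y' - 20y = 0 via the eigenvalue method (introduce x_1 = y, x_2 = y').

Let x_1 = y, x_2 = y'. Then x_1' = x_2 and x_2' = 20x_1 + x_2.
A = [[0,1],[20,1]]; det(A-λI) = λ^2 - λ - 20.
Eigenvalues λ = -4, 5 with eigenvectors (1,-4), (1,5).

y(t) = C_1e^(-4t) + C_2e^(5t)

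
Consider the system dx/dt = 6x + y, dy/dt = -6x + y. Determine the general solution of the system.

Coefficient matrix A = [[6, 1], [-6, 1]].
Characteristic polynomial det(A - λI) = λ^2 - 7λ + 12 = 0.
Eigenvalues λ = 3, 4.
For λ=3: (A-λI) row 1 is [3, 1], so an eigenvector is (-1, 3).
For λ=4: (A-λI) row 1 is [2, 1], so an eigenvector is (1, -2).
General solution: K_1e^(3t)(-1,3) + K_2e^(4t)(1,-2).

x(t) = -K_1e^(3t) + K_2e^(4t), y(t) = 3K_1e^(3t) - 2K_2e^(4t)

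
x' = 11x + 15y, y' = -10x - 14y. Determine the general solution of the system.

Coefficient matrix A = [[11, 15], [-10, -14]].
Characteristic polynomial det(A - λI) = λ^2 + 3λ - 4 = 0.
Eigenvalues λ = -4, 1.
For λ=-4: (A-λI) row 1 is [15, 15], so an eigenvector is (-1, 1).
For λ=1: (A-λI) row 1 is [10, 15], so an eigenvector is (-3, 2).
General solution: C_1e^(-4t)(-1,1) + C_2e^(t)(-3,2).

x(t) = -C_1e^(-4t) - 3C_2e^(t), y(t) = C_1e^(-4t) + 2C_2e^(t)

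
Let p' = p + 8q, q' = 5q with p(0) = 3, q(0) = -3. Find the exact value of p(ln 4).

-6108

A = [[1,8],[0,5]]; eigenvalues λ = 1, 5.
Eigenvectors: (-1,0) for λ=1, (2,1) for λ=5.
From the initial condition, c_1 = -9, c_2 = -3.
p(ln 4) = (-9)(4^1)(-1) + (-3)(4^5)(2) = -6108.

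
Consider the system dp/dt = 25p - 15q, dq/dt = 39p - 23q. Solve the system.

Coefficient matrix A = [[25, -15], [39, -23]].
Characteristic polynomial det(A - λI) = λ^2 - 2λ + 10 = 0.
Eigenvalues λ = 1 ± 3i (complex conjugate pair).
For λ=1+3i: an eigenvector is (-1,-2) - i(2,3) = (-1 - 2i, -2 - 3i).
A real fundamental pair from Re and Im of e^((1+3i)t)v: X_1 = e^(t)(cos(3t)·(-1,-2) + sin(3t)·(2,3)), X_2 = e^(t)(sin(3t)·(-1,-2) - cos(3t)·(2,3)).
General solution: K_1X_1 + K_2X_2.

p(t) = 2K_1e^(t)sin(3t) - K_1e^(t)cos(3t) - K_2e^(t)sin(3t) - 2K_2e^(t)cos(3t), q(t) = 3K_1e^(t)sin(3t) - 2K_1e^(t)cos(3t) - 2K_2e^(t)sin(3t) - 3K_2e^(t)cos(3t)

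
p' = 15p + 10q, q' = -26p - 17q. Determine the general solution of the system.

p(t) = -c_1e^(-t)sin(2t) - 2c_1e^(-t)cos(2t) - 2c_2e^(-t)sin(2t) + c_2e^(-t)cos(2t), q(t) = 2c_1e^(-t)sin(2t) + 3c_1e^(-t)cos(2t) + 3c_2e^(-t)sin(2t) - 2c_2e^(-t)cos(2t)

Coefficient matrix A = [[15, 10], [-26, -17]].
Characteristic polynomial det(A - λI) = λ^2 + 2λ + 5 = 0.
Eigenvalues λ = -1 ± 2i (complex conjugate pair).
For λ=-1+2i: an eigenvector is (-2,3) - i(-1,2) = (-2 + i, 3 - 2i).
A real fundamental pair from Re and Im of e^((-1+2i)t)v: X_1 = e^(-t)(cos(2t)·(-2,3) + sin(2t)·(-1,2)), X_2 = e^(-t)(sin(2t)·(-2,3) - cos(2t)·(-1,2)).
General solution: c_1X_1 + c_2X_2.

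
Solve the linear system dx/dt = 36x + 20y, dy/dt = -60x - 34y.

Coefficient matrix A = [[36, 20], [-60, -34]].
Characteristic polynomial det(A - λI) = λ^2 - 2λ - 24 = 0.
Eigenvalues λ = -4, 6.
For λ=-4: (A-λI) row 1 is [40, 20], so an eigenvector is (1, -2).
For λ=6: (A-λI) row 1 is [30, 20], so an eigenvector is (-2, 3).
General solution: C_1e^(-4t)(1,-2) + C_2e^(6t)(-2,3).

x(t) = C_1e^(-4t) - 2C_2e^(6t), y(t) = -2C_1e^(-4t) + 3C_2e^(6t)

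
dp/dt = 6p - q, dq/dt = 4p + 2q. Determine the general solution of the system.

p(t) = c_1e^(4t) + c_2te^(4t) - c_2e^(4t), q(t) = 2c_1e^(4t) + 2c_2te^(4t) - 3c_2e^(4t)

Coefficient matrix A = [[6, -1], [4, 2]].
Characteristic polynomial det(A - λI) = λ^2 - 8λ + 16 = 0.
Single eigenvalue λ = 4 with algebraic multiplicity 2.
Eigenvector v = (1,2); generalized eigenvector w with (A-λI)w=v is (-1,-3).
General solution: e^(4t)[c_1·v + c_2·(t·v + w)].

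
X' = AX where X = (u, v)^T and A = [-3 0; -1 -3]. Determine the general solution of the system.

Coefficient matrix A = [[-3, 0], [-1, -3]].
Characteristic polynomial det(A - λI) = λ^2 + 6λ + 9 = 0.
Single eigenvalue λ = -3 with algebraic multiplicity 2.
Eigenvector v = (0,-1); generalized eigenvector w with (A-λI)w=v is (1,-1).
General solution: e^(-3t)[K_1·v + K_2·(t·v + w)].

u(t) = K_2e^(-3t), v(t) = -K_1e^(-3t) - K_2te^(-3t) - K_2e^(-3t)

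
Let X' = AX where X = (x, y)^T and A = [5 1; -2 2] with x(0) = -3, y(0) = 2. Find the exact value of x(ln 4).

A = [[5,1],[-2,2]]; eigenvalues λ = 4, 3.
Eigenvectors: (-1,1) for λ=4, (-1,2) for λ=3.
From the initial condition, c_1 = 4, c_2 = -1.
x(ln 4) = (4)(4^4)(-1) + (-1)(4^3)(-1) = -960.

-960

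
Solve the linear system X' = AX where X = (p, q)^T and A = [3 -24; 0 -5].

p(t) = 3c_1e^(-5t) + c_2e^(3t), q(t) = c_1e^(-5t)

Coefficient matrix A = [[3, -24], [0, -5]].
Characteristic polynomial det(A - λI) = λ^2 + 2λ - 15 = 0.
Eigenvalues λ = -5, 3.
For λ=-5: (A-λI) row 1 is [8, -24], so an eigenvector is (3, 1).
For λ=3: (A-λI) row 1 is [0, -24], so an eigenvector is (1, 0).
General solution: c_1e^(-5t)(3,1) + c_2e^(3t)(1,0).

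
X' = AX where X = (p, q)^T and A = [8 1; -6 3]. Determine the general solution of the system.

p(t) = -c_1e^(5t) - c_2e^(6t), q(t) = 3c_1e^(5t) + 2c_2e^(6t)

Coefficient matrix A = [[8, 1], [-6, 3]].
Characteristic polynomial det(A - λI) = λ^2 - 11λ + 30 = 0.
Eigenvalues λ = 5, 6.
For λ=5: (A-λI) row 1 is [3, 1], so an eigenvector is (-1, 3).
For λ=6: (A-λI) row 1 is [2, 1], so an eigenvector is (-1, 2).
General solution: c_1e^(5t)(-1,3) + c_2e^(6t)(-1,2).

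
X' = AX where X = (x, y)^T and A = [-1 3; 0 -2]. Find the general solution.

Coefficient matrix A = [[-1, 3], [0, -2]].
Characteristic polynomial det(A - λI) = λ^2 + 3λ + 2 = 0.
Eigenvalues λ = -2, -1.
For λ=-2: (A-λI) row 1 is [1, 3], so an eigenvector is (-3, 1).
For λ=-1: (A-λI) row 1 is [0, 3], so an eigenvector is (1, 0).
General solution: C_1e^(-2t)(-3,1) + C_2e^(-t)(1,0).

x(t) = -3C_1e^(-2t) + C_2e^(-t), y(t) = C_1e^(-2t)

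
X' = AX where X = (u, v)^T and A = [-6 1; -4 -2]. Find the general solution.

Coefficient matrix A = [[-6, 1], [-4, -2]].
Characteristic polynomial det(A - λI) = λ^2 + 8λ + 16 = 0.
Single eigenvalue λ = -4 with algebraic multiplicity 2.
Eigenvector v = (1,2); generalized eigenvector w with (A-λI)w=v is (0,1).
General solution: e^(-4t)[c_1·v + c_2·(t·v + w)].

u(t) = c_1e^(-4t) + c_2te^(-4t), v(t) = 2c_1e^(-4t) + 2c_2te^(-4t) + c_2e^(-4t)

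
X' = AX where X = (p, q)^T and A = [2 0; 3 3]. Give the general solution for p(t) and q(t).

p(t) = -c_2e^(2t), q(t) = c_1e^(3t) + 3c_2e^(2t)

Coefficient matrix A = [[2, 0], [3, 3]].
Characteristic polynomial det(A - λI) = λ^2 - 5λ + 6 = 0.
Eigenvalues λ = 3, 2.
For λ=3: (A-λI) row 1 is [-1, 0], so an eigenvector is (0, 1).
For λ=2: (A-λI) row 2 is [3, 1], so an eigenvector is (-1, 3).
General solution: c_1e^(3t)(0,1) + c_2e^(2t)(-1,3).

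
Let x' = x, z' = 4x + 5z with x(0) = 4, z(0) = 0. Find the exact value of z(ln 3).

960

A = [[1,0],[4,5]]; eigenvalues λ = 5, 1.
Eigenvectors: (0,1) for λ=5, (1,-1) for λ=1.
From the initial condition, c_1 = 4, c_2 = 4.
z(ln 3) = (4)(3^5)(1) + (4)(3^1)(-1) = 960.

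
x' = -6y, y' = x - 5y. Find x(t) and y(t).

Coefficient matrix A = [[0, -6], [1, -5]].
Characteristic polynomial det(A - λI) = λ^2 + 5λ + 6 = 0.
Eigenvalues λ = -3, -2.
For λ=-3: (A-λI) row 1 is [3, -6], so an eigenvector is (-2, -1).
For λ=-2: (A-λI) row 1 is [2, -6], so an eigenvector is (-3, -1).
General solution: c_1e^(-3t)(-2,-1) + c_2e^(-2t)(-3,-1).

x(t) = -2c_1e^(-3t) - 3c_2e^(-2t), y(t) = -c_1e^(-3t) - c_2e^(-2t)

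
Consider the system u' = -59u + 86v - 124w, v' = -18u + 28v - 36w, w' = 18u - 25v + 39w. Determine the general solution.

u(t) = -7K_1e^(t) - 2K_2e^(3t) - 10K_3e^(4t), v(t) = -2K_1e^(t) - 3K_3e^(4t), w(t) = 2K_1e^(t) + K_2e^(3t) + 3K_3e^(4t)

Coefficient matrix A = [[-59, 86, -124], [-18, 28, -36], [18, -25, 39]].
det(A - λI) = 0 gives eigenvalues λ = 1, 3, 4.
For λ=1: eigenvector (-7,-2,2).
For λ=3: eigenvector (-2,0,1).
For λ=4: eigenvector (-10,-3,3).
General solution: K_1e^(t)(-7,-2,2) + K_2e^(3t)(-2,0,1) + K_3e^(4t)(-10,-3,3).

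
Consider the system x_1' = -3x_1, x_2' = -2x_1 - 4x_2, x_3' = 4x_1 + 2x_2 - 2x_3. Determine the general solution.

x_1(t) = c_1e^(-3t), x_2(t) = -2c_1e^(-3t) + c_2e^(-4t), x_3(t) = -c_2e^(-4t) + c_3e^(-2t)

Coefficient matrix A = [[-3, 0, 0], [-2, -4, 0], [4, 2, -2]].
det(A - λI) = 0 gives eigenvalues λ = -3, -4, -2.
For λ=-3: eigenvector (1,-2,0).
For λ=-4: eigenvector (0,1,-1).
For λ=-2: eigenvector (0,0,1).
General solution: c_1e^(-3t)(1,-2,0) + c_2e^(-4t)(0,1,-1) + c_3e^(-2t)(0,0,1).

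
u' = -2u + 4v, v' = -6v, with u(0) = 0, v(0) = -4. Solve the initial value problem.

u(t) = -4e^(-2t) + 4e^(-6t), v(t) = -4e^(-6t)

Coefficient matrix A = [[-2, 4], [0, -6]].
Characteristic polynomial det(A - λI) = λ^2 + 8λ + 12 = 0.
Eigenvalues λ = -2, -6.
For λ=-2: (A-λI) row 1 is [0, 4], so an eigenvector is (-1, 0).
For λ=-6: (A-λI) row 1 is [4, 4], so an eigenvector is (1, -1).
General solution: K_1e^(-2t)(-1,0) + K_2e^(-6t)(1,-1).
Applying u(0)=0, v(0)=-4 gives K_1=4, K_2=4.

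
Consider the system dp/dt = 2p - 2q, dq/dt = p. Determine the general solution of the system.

p(t) = K_1e^(t)sin(t) - K_1e^(t)cos(t) - K_2e^(t)sin(t) - K_2e^(t)cos(t), q(t) = -K_1e^(t)cos(t) - K_2e^(t)sin(t)

Coefficient matrix A = [[2, -2], [1, 0]].
Characteristic polynomial det(A - λI) = λ^2 - 2λ + 2 = 0.
Eigenvalues λ = 1 ± i (complex conjugate pair).
For λ=1+i: an eigenvector is (-1,-1) - i(1,0) = (-1 - i, -1).
A real fundamental pair from Re and Im of e^((1+i)t)v: X_1 = e^(t)(cos(t)·(-1,-1) + sin(t)·(1,0)), X_2 = e^(t)(sin(t)·(-1,-1) - cos(t)·(1,0)).
General solution: K_1X_1 + K_2X_2.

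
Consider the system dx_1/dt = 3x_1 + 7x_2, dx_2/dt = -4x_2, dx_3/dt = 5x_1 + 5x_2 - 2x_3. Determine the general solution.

x_1(t) = -c_2e^(-4t) + c_3e^(3t), x_2(t) = c_2e^(-4t), x_3(t) = c_1e^(-2t) + c_3e^(3t)

Coefficient matrix A = [[3, 7, 0], [0, -4, 0], [5, 5, -2]].
det(A - λI) = 0 gives eigenvalues λ = -2, -4, 3.
For λ=-2: eigenvector (0,0,1).
For λ=-4: eigenvector (-1,1,0).
For λ=3: eigenvector (1,0,1).
General solution: c_1e^(-2t)(0,0,1) + c_2e^(-4t)(-1,1,0) + c_3e^(3t)(1,0,1).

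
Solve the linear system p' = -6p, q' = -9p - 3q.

Coefficient matrix A = [[-6, 0], [-9, -3]].
Characteristic polynomial det(A - λI) = λ^2 + 9λ + 18 = 0.
Eigenvalues λ = -3, -6.
For λ=-3: (A-λI) row 1 is [-3, 0], so an eigenvector is (0, 1).
For λ=-6: (A-λI) row 2 is [-9, 3], so an eigenvector is (-1, -3).
General solution: K_1e^(-3t)(0,1) + K_2e^(-6t)(-1,-3).

p(t) = -K_2e^(-6t), q(t) = K_1e^(-3t) - 3K_2e^(-6t)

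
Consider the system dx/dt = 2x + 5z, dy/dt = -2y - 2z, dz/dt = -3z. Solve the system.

Coefficient matrix A = [[2, 0, 5], [0, -2, -2], [0, 0, -3]].
det(A - λI) = 0 gives eigenvalues λ = 2, -2, -3.
For λ=2: eigenvector (1,0,0).
For λ=-2: eigenvector (0,1,0).
For λ=-3: eigenvector (-1,2,1).
General solution: c_1e^(2t)(1,0,0) + c_2e^(-2t)(0,1,0) + c_3e^(-3t)(-1,2,1).

x(t) = c_1e^(2t) - c_3e^(-3t), y(t) = c_2e^(-2t) + 2c_3e^(-3t), z(t) = c_3e^(-3t)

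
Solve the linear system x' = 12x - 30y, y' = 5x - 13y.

x(t) = 3K_1e^(2t) - 2K_2e^(-3t), y(t) = K_1e^(2t) - K_2e^(-3t)

Coefficient matrix A = [[12, -30], [5, -13]].
Characteristic polynomial det(A - λI) = λ^2 + λ - 6 = 0.
Eigenvalues λ = 2, -3.
For λ=2: (A-λI) row 1 is [10, -30], so an eigenvector is (3, 1).
For λ=-3: (A-λI) row 1 is [15, -30], so an eigenvector is (-2, -1).
General solution: K_1e^(2t)(3,1) + K_2e^(-3t)(-2,-1).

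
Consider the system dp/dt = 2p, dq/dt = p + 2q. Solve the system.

p(t) = -K_2e^(2t), q(t) = -K_1e^(2t) - K_2te^(2t) + 2K_2e^(2t)

Coefficient matrix A = [[2, 0], [1, 2]].
Characteristic polynomial det(A - λI) = λ^2 - 4λ + 4 = 0.
Single eigenvalue λ = 2 with algebraic multiplicity 2.
Eigenvector v = (0,-1); generalized eigenvector w with (A-λI)w=v is (-1,2).
General solution: e^(2t)[K_1·v + K_2·(t·v + w)].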